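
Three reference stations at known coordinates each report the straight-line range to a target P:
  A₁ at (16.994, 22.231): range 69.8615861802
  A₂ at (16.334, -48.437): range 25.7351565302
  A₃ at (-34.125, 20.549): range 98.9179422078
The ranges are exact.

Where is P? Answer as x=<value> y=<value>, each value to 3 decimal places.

eq1: (x − 16.994)² + (y − 22.231)² = 69.8615861802²
eq2: (x − 16.334)² + (y + 48.437)² = 25.7351565302²
eq3: (x + 34.125)² + (y − 20.549)² = 98.9179422078²
eq2−eq3, eq2−eq1 (x²,y² cancel):
  -100.918·x + 137.972·y = -10148.626508
  1.320·x + 141.336·y = -6048.272070
det = -100.918·141.336 − 137.972·1.320 = -14445.469488
x = (-10148.626508·141.336 − 137.972·-6048.272070) / -14445.469488 = 41.526797
y = (-100.918·-6048.272070 − -10148.626508·1.320) / -14445.469488 = -43.181408

x=41.527 y=-43.181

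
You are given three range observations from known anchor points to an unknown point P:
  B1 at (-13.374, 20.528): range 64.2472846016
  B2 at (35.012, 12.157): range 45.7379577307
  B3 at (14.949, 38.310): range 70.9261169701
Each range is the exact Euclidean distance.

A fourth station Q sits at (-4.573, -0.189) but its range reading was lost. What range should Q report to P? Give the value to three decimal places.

42.486

eq1: (x + 13.374)² + (y − 20.528)² = 64.2472846016²
eq2: (x − 35.012)² + (y − 12.157)² = 45.7379577307²
eq3: (x − 14.949)² + (y − 38.310)² = 70.9261169701²
eq2−eq3, eq2−eq1 (x²,y² cancel):
  -40.126·x + 52.306·y = -2621.057383
  -96.772·x + 16.742·y = -2809.122934
det = -40.126·16.742 − 52.306·-96.772 = 4389.966740
x = (-2621.057383·16.742 − 52.306·-2809.122934) / 4389.966740 = 23.474493
y = (-40.126·-2809.122934 − -2621.057383·-96.772) / 4389.966740 = -32.101860
|P − Q| = √((23.474493 − -4.573)² + (-32.101860 − -0.189)²) = 42.486380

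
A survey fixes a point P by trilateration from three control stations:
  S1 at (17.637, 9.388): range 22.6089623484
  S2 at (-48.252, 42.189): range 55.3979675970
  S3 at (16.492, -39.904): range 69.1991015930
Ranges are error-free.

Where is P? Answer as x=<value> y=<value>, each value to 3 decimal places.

x=5.403 y=28.401

eq1: (x − 17.637)² + (y − 9.388)² = 22.6089623484²
eq2: (x + 48.252)² + (y − 42.189)² = 55.3979675970²
eq3: (x − 16.492)² + (y + 39.904)² = 69.1991015930²
eq1−eq2, eq1−eq3 (x²,y² cancel):
  -131.778·x + 65.602·y = 1151.199277
  -2.290·x − 98.584·y = -2812.233516
det = -131.778·-98.584 − 65.602·-2.290 = 13141.430932
x = (1151.199277·-98.584 − 65.602·-2812.233516) / 13141.430932 = 5.402632
y = (-131.778·-2812.233516 − 1151.199277·-2.290) / 13141.430932 = 28.400770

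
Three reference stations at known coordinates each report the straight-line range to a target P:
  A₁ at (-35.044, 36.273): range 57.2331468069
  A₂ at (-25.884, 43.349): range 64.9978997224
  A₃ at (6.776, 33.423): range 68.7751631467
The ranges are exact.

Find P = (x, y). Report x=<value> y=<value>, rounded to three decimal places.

x=-35.326 y=-20.959

eq1: (x + 35.044)² + (y − 36.273)² = 57.2331468069²
eq2: (x + 25.884)² + (y − 43.349)² = 64.9978997224²
eq3: (x − 6.776)² + (y − 33.423)² = 68.7751631467²
eq1−eq3, eq1−eq2 (x²,y² cancel):
  83.640·x − 5.700·y = -2835.191332
  18.320·x + 14.152·y = -943.789083
det = 83.640·14.152 − -5.700·18.320 = 1288.097280
x = (-2835.191332·14.152 − -5.700·-943.789083) / 1288.097280 = -35.325923
y = (83.640·-943.789083 − -2835.191332·18.320) / 1288.097280 = -20.959452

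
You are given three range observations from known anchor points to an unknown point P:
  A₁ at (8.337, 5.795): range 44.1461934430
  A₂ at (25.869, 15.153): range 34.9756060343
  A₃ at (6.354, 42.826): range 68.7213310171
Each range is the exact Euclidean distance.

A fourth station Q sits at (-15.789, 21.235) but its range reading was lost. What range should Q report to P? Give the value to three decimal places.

eq1: (x − 8.337)² + (y − 5.795)² = 44.1461934430²
eq2: (x − 25.869)² + (y − 15.153)² = 34.9756060343²
eq3: (x − 6.354)² + (y − 42.826)² = 68.7213310171²
eq1−eq2, eq1−eq3 (x²,y² cancel):
  35.064·x + 18.716·y = 1521.324354
  -3.966·x + 74.062·y = -1002.382943
det = 35.064·74.062 − 18.716·-3.966 = 2671.137624
x = (1521.324354·74.062 − 18.716·-1002.382943) / 2671.137624 = 49.204849
y = (35.064·-1002.382943 − 1521.324354·-3.966) / 2671.137624 = -10.899470
|P − Q| = √((49.204849 − -15.789)² + (-10.899470 − 21.235)²) = 72.503962

72.504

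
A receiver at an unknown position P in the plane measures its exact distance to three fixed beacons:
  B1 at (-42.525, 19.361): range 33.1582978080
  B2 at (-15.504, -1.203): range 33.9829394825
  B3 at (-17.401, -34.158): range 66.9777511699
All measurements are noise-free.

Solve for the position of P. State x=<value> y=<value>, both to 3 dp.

x=-12.130 y=32.612

eq1: (x + 42.525)² + (y − 19.361)² = 33.1582978080²
eq2: (x + 15.504)² + (y + 1.203)² = 33.9829394825²
eq3: (x + 17.401)² + (y + 34.158)² = 66.9777511699²
eq3−eq1, eq3−eq2 (x²,y² cancel):
  -50.248·x + 107.038·y = 4100.206619
  3.794·x + 65.910·y = 2103.436436
det = -50.248·65.910 − 107.038·3.794 = -3717.947852
x = (4100.206619·65.910 − 107.038·2103.436436) / -3717.947852 = -12.129538
y = (-50.248·2103.436436 − 4100.206619·3.794) / -3717.947852 = 32.611985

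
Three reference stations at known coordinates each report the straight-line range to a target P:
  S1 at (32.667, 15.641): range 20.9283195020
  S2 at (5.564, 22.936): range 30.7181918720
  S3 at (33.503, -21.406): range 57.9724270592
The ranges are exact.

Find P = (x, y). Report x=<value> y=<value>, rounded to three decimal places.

x=33.093 y=36.565

eq1: (x − 32.667)² + (y − 15.641)² = 20.9283195020²
eq2: (x − 5.564)² + (y − 22.936)² = 30.7181918720²
eq3: (x − 33.503)² + (y + 21.406)² = 57.9724270592²
eq2−eq1, eq2−eq3 (x²,y² cancel):
  54.206·x − 14.590·y = 1260.368333
  55.878·x − 88.684·y = -1393.545334
det = 54.206·-88.684 − -14.590·55.878 = -3991.944884
x = (1260.368333·-88.684 − -14.590·-1393.545334) / -3991.944884 = 33.093225
y = (54.206·-1393.545334 − 1260.368333·55.878) / -3991.944884 = 36.564979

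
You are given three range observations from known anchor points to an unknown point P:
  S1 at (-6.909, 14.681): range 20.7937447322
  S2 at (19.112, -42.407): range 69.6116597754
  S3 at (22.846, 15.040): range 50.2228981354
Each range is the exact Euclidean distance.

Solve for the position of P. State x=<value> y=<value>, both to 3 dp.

x=-27.088 y=9.663

eq1: (x + 6.909)² + (y − 14.681)² = 20.7937447322²
eq2: (x − 19.112)² + (y + 42.407)² = 69.6116597754²
eq3: (x − 22.846)² + (y − 15.040)² = 50.2228981354²
eq3−eq2, eq3−eq1 (x²,y² cancel):
  -7.468·x − 114.894·y = -907.962803
  -59.510·x − 0.718·y = 1605.084403
det = -7.468·-0.718 − -114.894·-59.510 = -6831.979916
x = (-907.962803·-0.718 − -114.894·1605.084403) / -6831.979916 = -27.088265
y = (-7.468·1605.084403 − -907.962803·-59.510) / -6831.979916 = 9.663324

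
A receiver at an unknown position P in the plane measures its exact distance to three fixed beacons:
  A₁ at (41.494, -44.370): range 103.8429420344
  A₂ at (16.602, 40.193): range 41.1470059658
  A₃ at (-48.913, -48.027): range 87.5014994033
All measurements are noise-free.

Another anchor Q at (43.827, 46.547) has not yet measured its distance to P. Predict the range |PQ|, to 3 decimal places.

eq1: (x − 41.494)² + (y + 44.370)² = 103.8429420344²
eq2: (x − 16.602)² + (y − 40.193)² = 41.1470059658²
eq3: (x + 48.913)² + (y + 48.027)² = 87.5014994033²
eq1−eq3, eq1−eq2 (x²,y² cancel):
  -180.814·x − 7.314·y = 4135.469575
  -49.784·x + 169.126·y = 7290.935227
det = -180.814·169.126 − -7.314·-49.784 = -30944.468740
x = (4135.469575·169.126 − -7.314·7290.935227) / -30944.468740 = -24.325553
y = (-180.814·7290.935227 − 4135.469575·-49.784) / -30944.468740 = 35.949008
|P − Q| = √((-24.325553 − 43.827)² + (35.949008 − 46.547)²) = 68.971646

68.972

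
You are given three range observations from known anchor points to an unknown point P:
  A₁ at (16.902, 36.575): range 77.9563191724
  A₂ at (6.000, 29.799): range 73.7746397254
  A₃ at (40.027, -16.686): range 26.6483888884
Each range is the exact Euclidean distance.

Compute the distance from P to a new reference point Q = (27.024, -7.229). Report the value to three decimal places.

33.351

eq1: (x − 16.902)² + (y − 36.575)² = 77.9563191724²
eq2: (x − 6.000)² + (y − 29.799)² = 73.7746397254²
eq3: (x − 40.027)² + (y + 16.686)² = 26.6483888884²
eq2−eq3, eq2−eq1 (x²,y² cancel):
  68.054·x − 92.970·y = 5689.163760
  21.804·x + 13.552·y = 64.937596
det = 68.054·13.552 − -92.970·21.804 = 2949.385688
x = (5689.163760·13.552 − -92.970·64.937596) / 2949.385688 = 28.187834
y = (68.054·64.937596 − 5689.163760·21.804) / 2949.385688 = -40.560061
|P − Q| = √((28.187834 − 27.024)² + (-40.560061 − -7.229)²) = 33.351374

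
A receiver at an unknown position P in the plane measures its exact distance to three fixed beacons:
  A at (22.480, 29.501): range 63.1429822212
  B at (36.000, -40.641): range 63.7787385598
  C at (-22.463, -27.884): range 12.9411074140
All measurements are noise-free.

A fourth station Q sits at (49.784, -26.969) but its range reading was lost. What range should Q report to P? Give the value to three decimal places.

73.152

eq1: (x − 22.480)² + (y − 29.501)² = 63.1429822212²
eq2: (x − 36.000)² + (y + 40.641)² = 63.7787385598²
eq3: (x + 22.463)² + (y + 27.884)² = 12.9411074140²
eq3−eq1, eq3−eq2 (x²,y² cancel):
  89.886·x + 114.770·y = -3726.008367
  116.926·x − 25.514·y = -2234.668175
det = 89.886·-25.514 − 114.770·116.926 = -15712.948424
x = (-3726.008367·-25.514 − 114.770·-2234.668175) / -15712.948424 = -22.372519
y = (89.886·-2234.668175 − -3726.008367·116.926) / -15712.948424 = -14.943209
|P − Q| = √((-22.372519 − 49.784)² + (-14.943209 − -26.969)²) = 73.151780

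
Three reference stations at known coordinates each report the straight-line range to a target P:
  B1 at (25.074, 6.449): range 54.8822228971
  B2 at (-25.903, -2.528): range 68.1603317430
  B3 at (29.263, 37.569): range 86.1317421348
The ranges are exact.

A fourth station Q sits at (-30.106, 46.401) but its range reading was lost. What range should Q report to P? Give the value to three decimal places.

109.421

eq1: (x − 25.074)² + (y − 6.449)² = 54.8822228971²
eq2: (x + 25.903)² + (y + 2.528)² = 68.1603317430²
eq3: (x − 29.263)² + (y − 37.569)² = 86.1317421348²
eq2−eq1, eq2−eq3 (x²,y² cancel):
  101.954·x + 17.954·y = 1626.711317
  110.332·x + 80.194·y = -1182.449443
det = 101.954·80.194 − 17.954·110.332 = 6195.198348
x = (1626.711317·80.194 − 17.954·-1182.449443) / 6195.198348 = 24.483830
y = (101.954·-1182.449443 − 1626.711317·110.332) / 6195.198348 = -48.430050
|P − Q| = √((24.483830 − -30.106)² + (-48.430050 − 46.401)²) = 109.421102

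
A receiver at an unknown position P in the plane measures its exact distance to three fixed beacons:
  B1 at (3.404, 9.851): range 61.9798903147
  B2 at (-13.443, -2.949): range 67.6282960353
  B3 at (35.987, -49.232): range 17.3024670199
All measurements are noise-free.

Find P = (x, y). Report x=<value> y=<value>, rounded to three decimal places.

eq1: (x − 3.404)² + (y − 9.851)² = 61.9798903147²
eq2: (x + 13.443)² + (y + 2.949)² = 67.6282960353²
eq3: (x − 35.987)² + (y + 49.232)² = 17.3024670199²
eq3−eq1, eq3−eq2 (x²,y² cancel):
  -65.166·x + 118.166·y = -7152.356014
  -98.860·x + 92.566·y = -7803.654203
det = -65.166·92.566 − 118.166·-98.860 = 5649.734804
x = (-7152.356014·92.566 − 118.166·-7803.654203) / 5649.734804 = 46.030765
y = (-65.166·-7803.654203 − -7152.356014·-98.860) / 5649.734804 = -35.143063

x=46.031 y=-35.143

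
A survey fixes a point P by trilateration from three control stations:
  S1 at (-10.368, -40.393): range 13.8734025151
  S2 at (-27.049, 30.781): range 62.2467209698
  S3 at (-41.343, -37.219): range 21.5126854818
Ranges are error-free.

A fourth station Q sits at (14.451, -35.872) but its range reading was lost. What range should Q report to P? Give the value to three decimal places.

35.474

eq1: (x + 10.368)² + (y + 40.393)² = 13.8734025151²
eq2: (x + 27.049)² + (y − 30.781)² = 62.2467209698²
eq3: (x + 41.343)² + (y + 37.219)² = 21.5126854818²
eq1−eq2, eq1−eq3 (x²,y² cancel):
  -33.362·x + 142.348·y = -3742.154485
  -61.950·x + 6.348·y = 1085.083398
det = -33.362·6.348 − 142.348·-61.950 = 8606.676624
x = (-3742.154485·6.348 − 142.348·1085.083398) / 8606.676624 = -20.706558
y = (-33.362·1085.083398 − -3742.154485·-61.950) / 8606.676624 = -31.141756
|P − Q| = √((-20.706558 − 14.451)² + (-31.141756 − -35.872)²) = 35.474344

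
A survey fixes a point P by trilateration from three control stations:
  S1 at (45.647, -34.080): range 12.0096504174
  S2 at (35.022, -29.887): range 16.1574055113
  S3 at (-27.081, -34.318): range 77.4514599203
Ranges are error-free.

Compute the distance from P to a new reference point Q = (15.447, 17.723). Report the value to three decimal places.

eq1: (x − 45.647)² + (y + 34.080)² = 12.0096504174²
eq2: (x − 35.022)² + (y + 29.887)² = 16.1574055113²
eq3: (x + 27.081)² + (y + 34.318)² = 77.4514599203²
eq3−eq2, eq3−eq1 (x²,y² cancel):
  124.206·x + 8.862·y = 5946.334459
  145.456·x + 0.476·y = 7188.486265
det = 124.206·0.476 − 8.862·145.456 = -1229.909016
x = (5946.334459·0.476 − 8.862·7188.486265) / -1229.909016 = 49.494645
y = (124.206·7188.486265 − 5946.334459·145.456) / -1229.909016 = -22.703387
|P − Q| = √((49.494645 − 15.447)² + (-22.703387 − 17.723)²) = 52.853901

52.854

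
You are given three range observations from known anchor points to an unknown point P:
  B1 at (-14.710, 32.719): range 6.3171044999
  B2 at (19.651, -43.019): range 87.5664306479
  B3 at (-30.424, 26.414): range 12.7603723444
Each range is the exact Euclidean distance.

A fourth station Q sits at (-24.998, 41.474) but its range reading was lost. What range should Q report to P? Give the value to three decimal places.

8.024

eq1: (x + 14.710)² + (y − 32.719)² = 6.3171044999²
eq2: (x − 19.651)² + (y + 43.019)² = 87.5664306479²
eq3: (x + 30.424)² + (y − 26.414)² = 12.7603723444²
eq2−eq3, eq2−eq1 (x²,y² cancel):
  -100.150·x + 138.866·y = 6891.575684
  -68.722·x + 151.476·y = 6678.094866
det = -100.150·151.476 − 138.866·-68.722 = -5627.172148
x = (6891.575684·151.476 − 138.866·6678.094866) / -5627.172148 = -20.711646
y = (-100.150·6678.094866 − 6891.575684·-68.722) / -5627.172148 = 34.690308
|P − Q| = √((-20.711646 − -24.998)² + (34.690308 − 41.474)²) = 8.024419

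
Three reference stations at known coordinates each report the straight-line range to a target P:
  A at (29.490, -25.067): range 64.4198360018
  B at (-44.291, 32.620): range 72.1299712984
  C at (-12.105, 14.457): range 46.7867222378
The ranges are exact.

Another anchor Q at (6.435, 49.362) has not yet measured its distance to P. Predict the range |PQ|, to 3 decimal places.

23.359

eq1: (x − 29.490)² + (y + 25.067)² = 64.4198360018²
eq2: (x + 44.291)² + (y − 32.620)² = 72.1299712984²
eq3: (x + 12.105)² + (y − 14.457)² = 46.7867222378²
eq1−eq3, eq1−eq2 (x²,y² cancel):
  -83.190·x + 79.048·y = 818.439178
  -147.562·x + 115.374·y = 474.925003
det = -83.190·115.374 − 79.048·-147.562 = 2066.517916
x = (818.439178·115.374 − 79.048·474.925003) / 2066.517916 = 27.526851
y = (-83.190·474.925003 − 818.439178·-147.562) / 2066.517916 = 39.322916
|P − Q| = √((27.526851 − 6.435)² + (39.322916 − 49.362)²) = 23.359139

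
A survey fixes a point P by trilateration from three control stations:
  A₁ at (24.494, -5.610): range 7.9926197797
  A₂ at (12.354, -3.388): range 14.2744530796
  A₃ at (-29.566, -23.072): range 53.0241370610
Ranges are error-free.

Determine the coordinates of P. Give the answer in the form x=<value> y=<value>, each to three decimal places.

eq1: (x − 24.494)² + (y + 5.610)² = 7.9926197797²
eq2: (x − 12.354)² + (y + 3.388)² = 14.2744530796²
eq3: (x + 29.566)² + (y + 23.072)² = 53.0241370610²
eq2−eq1, eq2−eq3 (x²,y² cancel):
  24.280·x − 4.444·y = 607.206316
  -83.840·x − 39.368·y = -1365.433420
det = 24.280·-39.368 − -4.444·-83.840 = -1328.440000
x = (607.206316·-39.368 − -4.444·-1365.433420) / -1328.440000 = 22.562166
y = (24.280·-1365.433420 − 607.206316·-83.840) / -1328.440000 = -13.365642

x=22.562 y=-13.366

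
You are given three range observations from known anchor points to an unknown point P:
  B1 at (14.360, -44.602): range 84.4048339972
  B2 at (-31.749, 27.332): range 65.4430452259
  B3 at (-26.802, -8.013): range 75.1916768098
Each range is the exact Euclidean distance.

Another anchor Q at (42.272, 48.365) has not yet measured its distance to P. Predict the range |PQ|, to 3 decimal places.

14.187

eq1: (x − 14.360)² + (y + 44.602)² = 84.4048339972²
eq2: (x + 31.749)² + (y − 27.332)² = 65.4430452259²
eq3: (x + 26.802)² + (y + 8.013)² = 75.1916768098²
eq2−eq3, eq2−eq1 (x²,y² cancel):
  9.894·x − 70.690·y = -2343.477945
  92.218·x − 143.868·y = -2400.873055
det = 9.894·-143.868 − -70.690·92.218 = 5095.460428
x = (-2343.477945·-143.868 − -70.690·-2400.873055) / 5095.460428 = 32.859399
y = (9.894·-2400.873055 − -2343.477945·92.218) / 5095.460428 = 37.750585
|P − Q| = √((32.859399 − 42.272)² + (37.750585 − 48.365)²) = 14.186714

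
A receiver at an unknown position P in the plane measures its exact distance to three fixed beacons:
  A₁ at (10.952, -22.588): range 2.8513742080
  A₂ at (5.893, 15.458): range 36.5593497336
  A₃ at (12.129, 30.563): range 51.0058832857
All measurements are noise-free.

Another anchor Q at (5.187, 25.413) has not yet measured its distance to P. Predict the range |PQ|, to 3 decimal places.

eq1: (x − 10.952)² + (y + 22.588)² = 2.8513742080²
eq2: (x − 5.893)² + (y − 15.458)² = 36.5593497336²
eq3: (x − 12.129)² + (y − 30.563)² = 51.0058832857²
eq2−eq3, eq2−eq1 (x²,y² cancel):
  12.472·x + 30.210·y = -457.481680
  10.118·x − 76.092·y = 1684.942553
det = 12.472·-76.092 − 30.210·10.118 = -1254.684204
x = (-457.481680·-76.092 − 30.210·1684.942553) / -1254.684204 = 12.825075
y = (12.472·1684.942553 − -457.481680·10.118) / -1254.684204 = -20.438133
|P − Q| = √((12.825075 − 5.187)² + (-20.438133 − 25.413)²) = 46.482971

46.483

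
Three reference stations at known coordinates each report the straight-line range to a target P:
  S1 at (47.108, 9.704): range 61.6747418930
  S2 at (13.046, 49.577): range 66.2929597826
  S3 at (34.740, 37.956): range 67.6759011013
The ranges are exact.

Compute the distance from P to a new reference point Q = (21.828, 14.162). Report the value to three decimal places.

41.819

eq1: (x − 47.108)² + (y − 9.704)² = 61.6747418930²
eq2: (x − 13.046)² + (y − 49.577)² = 66.2929597826²
eq3: (x − 34.740)² + (y − 37.956)² = 67.6759011013²
eq1−eq2, eq1−eq3 (x²,y² cancel):
  -68.124·x + 79.746·y = -276.236964
  -24.736·x + 56.504·y = -442.059546
det = -68.124·56.504 − 79.746·-24.736 = -1876.681440
x = (-276.236964·56.504 − 79.746·-442.059546) / -1876.681440 = -10.467406
y = (-68.124·-442.059546 − -276.236964·-24.736) / -1876.681440 = -12.405871
|P − Q| = √((-10.467406 − 21.828)² + (-12.405871 − 14.162)²) = 41.819194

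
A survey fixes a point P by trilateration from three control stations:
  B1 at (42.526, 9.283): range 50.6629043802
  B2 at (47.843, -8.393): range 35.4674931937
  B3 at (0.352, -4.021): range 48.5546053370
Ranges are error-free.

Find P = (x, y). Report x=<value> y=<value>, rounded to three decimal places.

eq1: (x − 42.526)² + (y − 9.283)² = 50.6629043802²
eq2: (x − 47.843)² + (y + 8.393)² = 35.4674931937²
eq3: (x − 0.352)² + (y + 4.021)² = 48.5546053370²
eq2−eq1, eq2−eq3 (x²,y² cancel):
  -10.634·x + 35.352·y = -1773.547140
  -94.982·x + 8.744·y = -3442.709379
det = -10.634·8.744 − 35.352·-94.982 = 3264.819968
x = (-1773.547140·8.744 − 35.352·-3442.709379) / 3264.819968 = 32.528215
y = (-10.634·-3442.709379 − -1773.547140·-94.982) / 3264.819968 = -40.383630

x=32.528 y=-40.384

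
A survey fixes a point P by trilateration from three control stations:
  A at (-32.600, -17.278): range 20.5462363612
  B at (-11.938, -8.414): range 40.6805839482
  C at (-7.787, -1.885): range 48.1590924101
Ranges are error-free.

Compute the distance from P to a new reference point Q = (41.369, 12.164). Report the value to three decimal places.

eq1: (x + 32.600)² + (y + 17.278)² = 20.5462363612²
eq2: (x + 11.938)² + (y + 8.414)² = 40.6805839482²
eq3: (x + 7.787)² + (y + 1.885)² = 48.1590924101²
eq2−eq3, eq2−eq1 (x²,y² cancel):
  8.302·x + 13.058·y = -813.508917
  -41.324·x − 17.728·y = 2380.740126
det = 8.302·-17.728 − 13.058·-41.324 = 392.430936
x = (-813.508917·-17.728 − 13.058·2380.740126) / 392.430936 = -42.468157
y = (8.302·2380.740126 − -813.508917·-41.324) / 392.430936 = -35.299302
|P − Q| = √((-42.468157 − 41.369)² + (-35.299302 − 12.164)²) = 96.340198

96.340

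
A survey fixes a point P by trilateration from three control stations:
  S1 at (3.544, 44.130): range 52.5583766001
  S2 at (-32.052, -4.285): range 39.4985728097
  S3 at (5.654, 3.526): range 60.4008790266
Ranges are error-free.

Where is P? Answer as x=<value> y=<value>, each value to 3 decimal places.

x=-47.601 y=32.024

eq1: (x − 3.544)² + (y − 44.130)² = 52.5583766001²
eq2: (x + 32.052)² + (y + 4.285)² = 39.4985728097²
eq3: (x − 5.654)² + (y − 3.526)² = 60.4008790266²
eq2−eq1, eq2−eq3 (x²,y² cancel):
  71.192·x + 96.830·y = -287.920790
  75.412·x + 15.622·y = -3089.420470
det = 71.192·15.622 − 96.830·75.412 = -6189.982536
x = (-287.920790·15.622 − 96.830·-3089.420470) / -6189.982536 = -47.601214
y = (71.192·-3089.420470 − -287.920790·75.412) / -6189.982536 = 32.024216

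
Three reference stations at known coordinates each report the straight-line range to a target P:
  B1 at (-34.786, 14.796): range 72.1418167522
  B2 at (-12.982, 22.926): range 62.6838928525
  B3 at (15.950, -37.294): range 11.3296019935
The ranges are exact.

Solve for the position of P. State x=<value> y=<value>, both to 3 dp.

x=22.985 y=-28.413

eq1: (x + 34.786)² + (y − 14.796)² = 72.1418167522²
eq2: (x + 12.982)² + (y − 22.926)² = 62.6838928525²
eq3: (x − 15.950)² + (y + 37.294)² = 11.3296019935²
eq1−eq3, eq1−eq2 (x²,y² cancel):
  101.472·x − 104.180·y = 5292.339367
  43.608·x + 16.260·y = 540.317689
det = 101.472·16.260 − -104.180·43.608 = 6193.016160
x = (5292.339367·16.260 − -104.180·540.317689) / 6193.016160 = 22.984557
y = (101.472·540.317689 − 5292.339367·43.608) / 6193.016160 = -28.412847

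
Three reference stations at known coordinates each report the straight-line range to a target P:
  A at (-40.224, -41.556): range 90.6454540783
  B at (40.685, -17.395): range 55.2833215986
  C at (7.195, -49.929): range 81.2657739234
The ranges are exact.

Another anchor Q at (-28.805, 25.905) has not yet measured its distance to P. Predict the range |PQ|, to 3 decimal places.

eq1: (x + 40.224)² + (y + 41.556)² = 90.6454540783²
eq2: (x − 40.685)² + (y + 17.395)² = 55.2833215986²
eq3: (x − 7.195)² + (y + 49.929)² = 81.2657739234²
eq3−eq2, eq3−eq1 (x²,y² cancel):
  66.980·x + 65.068·y = 2961.062548
  -94.838·x + 16.746·y = -812.274088
det = 66.980·16.746 − 65.068·-94.838 = 7292.566064
x = (2961.062548·16.746 − 65.068·-812.274088) / 7292.566064 = 14.047045
y = (66.980·-812.274088 − 2961.062548·-94.838) / 7292.566064 = 31.047388
|P − Q| = √((14.047045 − -28.805)² + (31.047388 − 25.905)²) = 43.159494

43.159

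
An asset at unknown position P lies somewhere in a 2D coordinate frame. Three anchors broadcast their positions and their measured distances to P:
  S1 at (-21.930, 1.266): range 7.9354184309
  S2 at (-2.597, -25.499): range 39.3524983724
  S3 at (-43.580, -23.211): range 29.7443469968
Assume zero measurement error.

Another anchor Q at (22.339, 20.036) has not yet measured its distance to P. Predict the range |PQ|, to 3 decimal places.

eq1: (x + 21.930)² + (y − 1.266)² = 7.9354184309²
eq2: (x + 2.597)² + (y + 25.499)² = 39.3524983724²
eq3: (x + 43.580)² + (y + 23.211)² = 29.7443469968²
eq3−eq1, eq3−eq2 (x²,y² cancel):
  43.300·x + 48.954·y = -1133.683952
  81.966·x − 4.576·y = -2444.916461
det = 43.300·-4.576 − 48.954·81.966 = -4210.704364
x = (-1133.683952·-4.576 − 48.954·-2444.916461) / -4210.704364 = -29.656838
y = (43.300·-2444.916461 − -1133.683952·81.966) / -4210.704364 = 3.073439
|P − Q| = √((-29.656838 − 22.339)² + (3.073439 − 20.036)²) = 54.692739

54.693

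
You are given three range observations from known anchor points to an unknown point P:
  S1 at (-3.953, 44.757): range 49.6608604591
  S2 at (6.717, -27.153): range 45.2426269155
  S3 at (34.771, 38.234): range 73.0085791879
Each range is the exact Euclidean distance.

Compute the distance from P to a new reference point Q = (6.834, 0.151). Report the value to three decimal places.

eq1: (x + 3.953)² + (y − 44.757)² = 49.6608604591²
eq2: (x − 6.717)² + (y + 27.153)² = 45.2426269155²
eq3: (x − 34.771)² + (y − 38.234)² = 73.0085791879²
eq2−eq1, eq2−eq3 (x²,y² cancel):
  -21.340·x + 143.820·y = 817.105989
  56.108·x + 130.774·y = -1394.899646
det = -21.340·130.774 − 143.820·56.108 = -10860.169720
x = (817.105989·130.774 − 143.820·-1394.899646) / -10860.169720 = -28.311775
y = (-21.340·-1394.899646 − 817.105989·56.108) / -10860.169720 = 1.480550
|P − Q| = √((-28.311775 − 6.834)² + (1.480550 − 0.151)²) = 35.170915

35.171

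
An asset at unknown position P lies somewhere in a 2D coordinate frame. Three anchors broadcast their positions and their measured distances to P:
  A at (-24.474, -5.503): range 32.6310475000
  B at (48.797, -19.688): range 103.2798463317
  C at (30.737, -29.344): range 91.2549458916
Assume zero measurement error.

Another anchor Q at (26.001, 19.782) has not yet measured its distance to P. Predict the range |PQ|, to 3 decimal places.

73.549

eq1: (x + 24.474)² + (y + 5.503)² = 32.6310475000²
eq2: (x − 48.797)² + (y + 19.688)² = 103.2798463317²
eq3: (x − 30.737)² + (y + 29.344)² = 91.2549458916²
eq1−eq3, eq1−eq2 (x²,y² cancel):
  110.422·x − 47.682·y = -6086.106069
  146.542·x − 28.370·y = -7462.436529
det = 110.422·-28.370 − -47.682·146.542 = 3854.743504
x = (-6086.106069·-28.370 − -47.682·-7462.436529) / 3854.743504 = -47.515761
y = (110.422·-7462.436529 − -6086.106069·146.542) / 3854.743504 = 17.602465
|P − Q| = √((-47.515761 − 26.001)² + (17.602465 − 19.782)²) = 73.549062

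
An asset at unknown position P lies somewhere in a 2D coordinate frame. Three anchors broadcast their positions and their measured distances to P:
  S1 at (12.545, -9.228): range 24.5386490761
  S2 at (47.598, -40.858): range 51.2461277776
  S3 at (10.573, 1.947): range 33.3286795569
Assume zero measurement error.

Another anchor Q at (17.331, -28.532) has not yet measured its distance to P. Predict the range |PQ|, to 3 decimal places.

19.550

eq1: (x − 12.545)² + (y + 9.228)² = 24.5386490761²
eq2: (x − 47.598)² + (y + 40.858)² = 51.2461277776²
eq3: (x − 10.573)² + (y − 1.947)² = 33.3286795569²
eq2−eq1, eq2−eq3 (x²,y² cancel):
  -70.106·x + 63.260·y = -1668.392445
  -74.050·x + 85.610·y = -2304.001899
det = -70.106·85.610 − 63.260·-74.050 = -1317.371660
x = (-1668.392445·85.610 − 63.260·-2304.001899) / -1317.371660 = -2.216598
y = (-70.106·-2304.001899 − -1668.392445·-74.050) / -1317.371660 = -28.830054
|P − Q| = √((-2.216598 − 17.331)² + (-28.830054 − -28.532)²) = 19.549870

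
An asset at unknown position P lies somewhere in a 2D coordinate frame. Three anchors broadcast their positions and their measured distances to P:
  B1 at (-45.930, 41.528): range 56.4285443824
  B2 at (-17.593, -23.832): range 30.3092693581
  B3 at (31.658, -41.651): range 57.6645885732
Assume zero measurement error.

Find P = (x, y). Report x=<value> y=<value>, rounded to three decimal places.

x=-4.318 y=3.415

eq1: (x + 45.930)² + (y − 41.528)² = 56.4285443824²
eq2: (x + 17.593)² + (y + 23.832)² = 30.3092693581²
eq3: (x − 31.658)² + (y + 41.651)² = 57.6645885732²
eq1−eq3, eq1−eq2 (x²,y² cancel):
  155.176·x − 166.358·y = -1238.129073
  56.674·x − 130.720·y = -691.132999
det = 155.176·-130.720 − -166.358·56.674 = -10856.433428
x = (-1238.129073·-130.720 − -166.358·-691.132999) / -10856.433428 = -4.317507
y = (155.176·-691.132999 − -1238.129073·56.674) / -10856.433428 = 3.415259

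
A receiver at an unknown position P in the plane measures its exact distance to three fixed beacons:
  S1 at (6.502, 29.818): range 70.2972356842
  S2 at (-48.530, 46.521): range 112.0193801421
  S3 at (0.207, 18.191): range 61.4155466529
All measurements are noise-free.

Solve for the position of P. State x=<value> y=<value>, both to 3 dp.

eq1: (x − 6.502)² + (y − 29.818)² = 70.2972356842²
eq2: (x + 48.530)² + (y − 46.521)² = 112.0193801421²
eq3: (x − 0.207)² + (y − 18.191)² = 61.4155466529²
eq2−eq1, eq2−eq3 (x²,y² cancel):
  110.064·x − 33.406·y = 4018.664970
  97.474·x − 56.660·y = 4588.063146
det = 110.064·-56.660 − -33.406·97.474 = -2980.009796
x = (4018.664970·-56.660 − -33.406·4588.063146) / -2980.009796 = 24.975998
y = (110.064·4588.063146 − 4018.664970·97.474) / -2980.009796 = -38.008342

x=24.976 y=-38.008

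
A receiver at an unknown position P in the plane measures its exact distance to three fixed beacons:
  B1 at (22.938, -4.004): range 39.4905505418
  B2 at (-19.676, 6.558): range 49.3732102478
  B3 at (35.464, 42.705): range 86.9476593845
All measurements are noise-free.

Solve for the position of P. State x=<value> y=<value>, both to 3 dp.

eq1: (x − 22.938)² + (y + 4.004)² = 39.4905505418²
eq2: (x + 19.676)² + (y − 6.558)² = 49.3732102478²
eq3: (x − 35.464)² + (y − 42.705)² = 86.9476593845²
eq2−eq3, eq2−eq1 (x²,y² cancel):
  110.280·x + 72.294·y = -2470.921601
  85.228·x − 21.124·y = 990.241828
det = 110.280·-21.124 − 72.294·85.228 = -8491.027752
x = (-2470.921601·-21.124 − 72.294·990.241828) / -8491.027752 = 2.283916
y = (110.280·990.241828 − -2470.921601·85.228) / -8491.027752 = -37.662764

x=2.284 y=-37.663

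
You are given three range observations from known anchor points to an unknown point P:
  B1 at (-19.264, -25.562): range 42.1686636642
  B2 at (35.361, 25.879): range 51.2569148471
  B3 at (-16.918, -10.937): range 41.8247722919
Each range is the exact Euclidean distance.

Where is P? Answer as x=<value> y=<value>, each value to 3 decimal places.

eq1: (x + 19.264)² + (y + 25.562)² = 42.1686636642²
eq2: (x − 35.361)² + (y − 25.879)² = 51.2569148471²
eq3: (x + 16.918)² + (y + 10.937)² = 41.8247722919²
eq3−eq2, eq3−eq1 (x²,y² cancel):
  104.558·x + 73.632·y = 636.326527
  -4.692·x − 29.250·y = 589.796229
det = 104.558·-29.250 − 73.632·-4.692 = -2712.840156
x = (636.326527·-29.250 − 73.632·589.796229) / -2712.840156 = 22.869179
y = (104.558·589.796229 − 636.326527·-4.692) / -2712.840156 = -23.832424

x=22.869 y=-23.832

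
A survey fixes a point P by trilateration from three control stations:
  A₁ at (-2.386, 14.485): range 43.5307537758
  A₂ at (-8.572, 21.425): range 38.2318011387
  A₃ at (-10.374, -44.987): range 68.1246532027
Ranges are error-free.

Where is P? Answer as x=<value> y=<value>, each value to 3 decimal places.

eq1: (x + 2.386)² + (y − 14.485)² = 43.5307537758²
eq2: (x + 8.572)² + (y − 21.425)² = 38.2318011387²
eq3: (x + 10.374)² + (y + 44.987)² = 68.1246532027²
eq2−eq1, eq2−eq3 (x²,y² cancel):
  12.372·x − 13.880·y = -750.257494
  -3.604·x − 132.824·y = -1580.357520
det = 12.372·-132.824 − -13.880·-3.604 = -1693.322048
x = (-750.257494·-132.824 − -13.880·-1580.357520) / -1693.322048 = -45.896077
y = (12.372·-1580.357520 − -750.257494·-3.604) / -1693.322048 = 13.143460

x=-45.896 y=13.143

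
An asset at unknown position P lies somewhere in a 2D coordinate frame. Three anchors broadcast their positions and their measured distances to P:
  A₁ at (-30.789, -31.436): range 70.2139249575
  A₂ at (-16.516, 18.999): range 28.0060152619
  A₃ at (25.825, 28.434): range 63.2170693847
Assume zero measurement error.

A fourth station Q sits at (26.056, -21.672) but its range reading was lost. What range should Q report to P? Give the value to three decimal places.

86.882

eq1: (x + 30.789)² + (y + 31.436)² = 70.2139249575²
eq2: (x + 16.516)² + (y − 18.999)² = 28.0060152619²
eq3: (x − 25.825)² + (y − 28.434)² = 63.2170693847²
eq2−eq1, eq2−eq3 (x²,y² cancel):
  -28.546·x − 100.870·y = -2843.214007
  84.682·x + 18.870·y = -2370.378247
det = -28.546·18.870 − -100.870·84.682 = 8003.210320
x = (-2843.214007·18.870 − -100.870·-2370.378247) / 8003.210320 = -36.579259
y = (-28.546·-2370.378247 − -2843.214007·84.682) / 8003.210320 = 38.538768
|P − Q| = √((-36.579259 − 26.056)² + (38.538768 − -21.672)²) = 86.882174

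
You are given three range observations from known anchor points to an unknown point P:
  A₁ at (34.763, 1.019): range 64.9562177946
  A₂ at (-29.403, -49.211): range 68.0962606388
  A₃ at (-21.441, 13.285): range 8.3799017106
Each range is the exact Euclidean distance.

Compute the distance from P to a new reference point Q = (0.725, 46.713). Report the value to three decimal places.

39.790

eq1: (x − 34.763)² + (y − 1.019)² = 64.9562177946²
eq2: (x + 29.403)² + (y + 49.211)² = 68.0962606388²
eq3: (x + 21.441)² + (y − 13.285)² = 8.3799017106²
eq3−eq2, eq3−eq1 (x²,y² cancel):
  -15.924·x − 124.992·y = -1916.826736
  112.408·x − 24.532·y = -3575.790653
det = -15.924·-24.532 − -124.992·112.408 = 14440.748304
x = (-1916.826736·-24.532 − -124.992·-3575.790653) / 14440.748304 = -27.693969
y = (-15.924·-3575.790653 − -1916.826736·112.408) / 14440.748304 = 18.863811
|P − Q| = √((-27.693969 − 0.725)² + (18.863811 − 46.713)²) = 39.789636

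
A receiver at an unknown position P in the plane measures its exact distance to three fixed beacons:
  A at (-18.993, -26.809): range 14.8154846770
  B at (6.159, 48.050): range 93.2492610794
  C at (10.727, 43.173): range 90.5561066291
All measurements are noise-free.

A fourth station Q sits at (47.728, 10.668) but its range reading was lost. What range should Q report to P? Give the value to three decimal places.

90.148

eq1: (x + 18.993)² + (y + 26.809)² = 14.8154846770²
eq2: (x − 6.159)² + (y − 48.050)² = 93.2492610794²
eq3: (x − 10.727)² + (y − 43.173)² = 90.5561066291²
eq3−eq1, eq3−eq2 (x²,y² cancel):
  -59.440·x − 139.964·y = 7081.389934
  -9.136·x + 9.754·y = -127.256921
det = -59.440·9.754 − -139.964·-9.136 = -1858.488864
x = (7081.389934·9.754 − -139.964·-127.256921) / -1858.488864 = -27.581812
y = (-59.440·-127.256921 − 7081.389934·-9.136) / -1858.488864 = -38.880905
|P − Q| = √((-27.581812 − 47.728)² + (-38.880905 − 10.668)²) = 90.147999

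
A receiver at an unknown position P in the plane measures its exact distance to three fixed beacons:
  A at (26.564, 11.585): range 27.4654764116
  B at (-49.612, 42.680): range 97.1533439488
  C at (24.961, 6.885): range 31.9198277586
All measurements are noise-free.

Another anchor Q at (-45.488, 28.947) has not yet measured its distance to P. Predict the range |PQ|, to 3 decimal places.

92.236

eq1: (x − 26.564)² + (y − 11.585)² = 27.4654764116²
eq2: (x + 49.612)² + (y − 42.680)² = 97.1533439488²
eq3: (x − 24.961)² + (y − 6.885)² = 31.9198277586²
eq3−eq2, eq3−eq1 (x²,y² cancel):
  -149.146·x + 71.590·y = -4807.418638
  3.206·x + 9.400·y = 433.926585
det = -149.146·9.400 − 71.590·3.206 = -1631.489940
x = (-4807.418638·9.400 − 71.590·433.926585) / -1631.489940 = 46.739203
y = (-149.146·433.926585 − -4807.418638·3.206) / -1631.489940 = 30.221351
|P − Q| = √((46.739203 − -45.488)² + (30.221351 − 28.947)²) = 92.236007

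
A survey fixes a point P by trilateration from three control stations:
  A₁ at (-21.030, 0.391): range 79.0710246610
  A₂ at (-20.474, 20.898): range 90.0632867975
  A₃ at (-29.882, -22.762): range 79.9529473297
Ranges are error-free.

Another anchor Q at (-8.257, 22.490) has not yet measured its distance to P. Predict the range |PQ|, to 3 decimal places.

82.170

eq1: (x + 21.030)² + (y − 0.391)² = 79.0710246610²
eq2: (x + 20.474)² + (y − 20.898)² = 90.0632867975²
eq3: (x + 29.882)² + (y + 22.762)² = 79.9529473297²
eq1−eq3, eq1−eq2 (x²,y² cancel):
  -17.704·x − 46.306·y = 828.381941
  1.112·x + 41.014·y = -1445.671389
det = -17.704·41.014 − -46.306·1.112 = -674.619584
x = (828.381941·41.014 − -46.306·-1445.671389) / -674.619584 = 48.869027
y = (-17.704·-1445.671389 − 828.381941·1.112) / -674.619584 = -36.573213
|P − Q| = √((48.869027 − -8.257)² + (-36.573213 − 22.490)²) = 82.169617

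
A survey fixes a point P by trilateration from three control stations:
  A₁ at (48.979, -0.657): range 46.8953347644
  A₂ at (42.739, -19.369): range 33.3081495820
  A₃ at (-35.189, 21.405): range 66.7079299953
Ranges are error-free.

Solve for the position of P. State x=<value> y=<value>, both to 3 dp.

x=10.390 y=-27.304

eq1: (x − 48.979)² + (y + 0.657)² = 46.8953347644²
eq2: (x − 42.739)² + (y + 19.369)² = 33.3081495820²
eq3: (x + 35.189)² + (y − 21.405)² = 66.7079299953²
eq3−eq1, eq3−eq2 (x²,y² cancel):
  168.336·x − 44.124·y = 2953.709846
  155.856·x − 81.548·y = 3845.855632
det = 168.336·-81.548 − -44.124·155.856 = -6850.473984
x = (2953.709846·-81.548 − -44.124·3845.855632) / -6850.473984 = 10.389733
y = (168.336·3845.855632 − 2953.709846·155.856) / -6850.473984 = -27.303593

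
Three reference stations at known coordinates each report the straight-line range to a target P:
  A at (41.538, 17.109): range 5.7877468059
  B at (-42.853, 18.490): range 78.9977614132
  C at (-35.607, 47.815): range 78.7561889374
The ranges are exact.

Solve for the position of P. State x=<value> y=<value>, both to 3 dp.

x=36.076 y=15.195

eq1: (x − 41.538)² + (y − 17.109)² = 5.7877468059²
eq2: (x + 42.853)² + (y − 18.490)² = 78.9977614132²
eq3: (x + 35.607)² + (y − 47.815)² = 78.7561889374²
eq2−eq1, eq2−eq3 (x²,y² cancel):
  168.782·x − 2.762·y = 6047.011911
  14.492·x + 58.650·y = 1413.981977
det = 168.782·58.650 − -2.762·14.492 = 9939.091204
x = (6047.011911·58.650 − -2.762·1413.981977) / 9939.091204 = 36.076001
y = (168.782·1413.981977 − 6047.011911·14.492) / 9939.091204 = 15.194690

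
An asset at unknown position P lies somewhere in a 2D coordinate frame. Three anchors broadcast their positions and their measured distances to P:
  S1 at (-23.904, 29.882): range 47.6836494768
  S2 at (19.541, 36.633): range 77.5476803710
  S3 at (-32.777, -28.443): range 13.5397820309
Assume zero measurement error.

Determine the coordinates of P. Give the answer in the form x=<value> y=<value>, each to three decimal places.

eq1: (x + 23.904)² + (y − 29.882)² = 47.6836494768²
eq2: (x − 19.541)² + (y − 36.633)² = 77.5476803710²
eq3: (x + 32.777)² + (y + 28.443)² = 13.5397820309²
eq3−eq1, eq3−eq2 (x²,y² cancel):
  17.746·x + 116.650·y = -2509.405568
  104.636·x + 130.152·y = -5989.825641
det = 17.746·130.152 − 116.650·104.636 = -9896.112008
x = (-2509.405568·130.152 − 116.650·-5989.825641) / -9896.112008 = -37.601536
y = (17.746·-5989.825641 − -2509.405568·104.636) / -9896.112008 = -15.791931

x=-37.602 y=-15.792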